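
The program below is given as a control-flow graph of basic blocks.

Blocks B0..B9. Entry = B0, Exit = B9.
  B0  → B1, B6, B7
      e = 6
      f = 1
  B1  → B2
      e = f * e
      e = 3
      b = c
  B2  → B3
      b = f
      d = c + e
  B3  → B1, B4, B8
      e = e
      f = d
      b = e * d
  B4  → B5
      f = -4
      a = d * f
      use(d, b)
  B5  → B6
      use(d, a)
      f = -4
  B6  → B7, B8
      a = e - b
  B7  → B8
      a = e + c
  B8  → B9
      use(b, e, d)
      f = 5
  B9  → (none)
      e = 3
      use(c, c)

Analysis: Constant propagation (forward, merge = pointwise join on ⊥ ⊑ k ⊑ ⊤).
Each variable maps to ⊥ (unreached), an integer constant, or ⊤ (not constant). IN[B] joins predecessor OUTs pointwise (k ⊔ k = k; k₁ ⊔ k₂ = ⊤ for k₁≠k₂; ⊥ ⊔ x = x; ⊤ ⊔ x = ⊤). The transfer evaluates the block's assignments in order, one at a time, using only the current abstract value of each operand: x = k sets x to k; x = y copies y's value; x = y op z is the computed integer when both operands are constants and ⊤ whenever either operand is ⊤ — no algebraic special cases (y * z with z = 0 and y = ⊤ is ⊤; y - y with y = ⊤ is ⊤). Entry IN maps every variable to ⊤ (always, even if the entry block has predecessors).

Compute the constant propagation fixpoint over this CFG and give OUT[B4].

Converged values:
  B0: | IN=(all ⊤) | OUT={e:6, f:1; rest ⊤}
  B1: | IN=(all ⊤) | OUT={e:3; rest ⊤}
  B2: | IN={e:3; rest ⊤} | OUT={e:3; rest ⊤}
  B3: | IN={e:3; rest ⊤} | OUT={e:3; rest ⊤}
  B4: | IN={e:3; rest ⊤} | OUT={e:3, f:-4; rest ⊤}
  B5: | IN={e:3, f:-4; rest ⊤} | OUT={e:3, f:-4; rest ⊤}
  B6: | IN=(all ⊤) | OUT=(all ⊤)
  B7: | IN=(all ⊤) | OUT=(all ⊤)
  B8: | IN=(all ⊤) | OUT={f:5; rest ⊤}
  B9: | IN={f:5; rest ⊤} | OUT={e:3, f:5; rest ⊤}

Merge at B4: IN[B4] = OUT[B3] = {a: ⊤, b: ⊤, c: ⊤, d: ⊤, e: 3, f: ⊤}
Applying B4's transfer function to that IN value gives OUT[B4] (row B4 above).

Answer: {a: ⊤, b: ⊤, c: ⊤, d: ⊤, e: 3, f: -4}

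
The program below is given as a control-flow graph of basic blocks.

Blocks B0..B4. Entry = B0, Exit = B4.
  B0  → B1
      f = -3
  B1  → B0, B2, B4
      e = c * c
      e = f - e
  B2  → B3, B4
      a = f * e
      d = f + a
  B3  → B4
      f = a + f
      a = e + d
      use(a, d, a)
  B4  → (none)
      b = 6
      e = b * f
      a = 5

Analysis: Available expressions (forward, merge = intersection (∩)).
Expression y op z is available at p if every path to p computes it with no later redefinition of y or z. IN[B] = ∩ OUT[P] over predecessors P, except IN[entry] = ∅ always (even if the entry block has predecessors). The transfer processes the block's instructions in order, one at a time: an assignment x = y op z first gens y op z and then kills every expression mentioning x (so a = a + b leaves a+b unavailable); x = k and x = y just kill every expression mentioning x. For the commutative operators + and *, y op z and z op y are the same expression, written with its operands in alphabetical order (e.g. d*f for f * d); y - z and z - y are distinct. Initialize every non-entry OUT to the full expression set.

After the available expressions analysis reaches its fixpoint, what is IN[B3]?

Answer: {a+f, c*c, e*f}

Trace:
Converged values:
  B0:   IN={}   OUT={}
  B1:   IN={}   OUT={c*c}
  B2:   IN={c*c}   OUT={a+f, c*c, e*f}
  B3:   IN={a+f, c*c, e*f}   OUT={c*c, d+e}
  B4:   IN={c*c}   OUT={b*f, c*c}

Merge at B3: IN[B3] = OUT[B2] = {a+f, c*c, e*f}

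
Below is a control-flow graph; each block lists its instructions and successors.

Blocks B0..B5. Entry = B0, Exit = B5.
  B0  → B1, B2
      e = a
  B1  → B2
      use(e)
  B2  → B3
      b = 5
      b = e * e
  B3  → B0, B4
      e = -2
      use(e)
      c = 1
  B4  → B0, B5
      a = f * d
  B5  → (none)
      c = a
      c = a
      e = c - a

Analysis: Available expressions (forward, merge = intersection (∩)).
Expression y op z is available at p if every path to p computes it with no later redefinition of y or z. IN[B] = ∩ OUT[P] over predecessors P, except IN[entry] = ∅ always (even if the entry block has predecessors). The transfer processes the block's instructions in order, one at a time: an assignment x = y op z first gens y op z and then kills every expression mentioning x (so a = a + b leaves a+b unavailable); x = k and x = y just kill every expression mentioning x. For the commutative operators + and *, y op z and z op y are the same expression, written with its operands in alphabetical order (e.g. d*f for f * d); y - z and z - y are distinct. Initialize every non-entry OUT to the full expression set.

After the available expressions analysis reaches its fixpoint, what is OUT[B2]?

Answer: {e*e}

Trace:
Fixpoint table:
  B0:  IN={}  OUT={}
  B1:  IN={}  OUT={}
  B2:  IN={}  OUT={e*e}
  B3:  IN={e*e}  OUT={}
  B4:  IN={}  OUT={d*f}
  B5:  IN={d*f}  OUT={c-a, d*f}

Merge at B2: IN[B2] = OUT[B0] ∩ OUT[B1] = {}
Applying B2's transfer function to that IN value gives OUT[B2] (row B2 above).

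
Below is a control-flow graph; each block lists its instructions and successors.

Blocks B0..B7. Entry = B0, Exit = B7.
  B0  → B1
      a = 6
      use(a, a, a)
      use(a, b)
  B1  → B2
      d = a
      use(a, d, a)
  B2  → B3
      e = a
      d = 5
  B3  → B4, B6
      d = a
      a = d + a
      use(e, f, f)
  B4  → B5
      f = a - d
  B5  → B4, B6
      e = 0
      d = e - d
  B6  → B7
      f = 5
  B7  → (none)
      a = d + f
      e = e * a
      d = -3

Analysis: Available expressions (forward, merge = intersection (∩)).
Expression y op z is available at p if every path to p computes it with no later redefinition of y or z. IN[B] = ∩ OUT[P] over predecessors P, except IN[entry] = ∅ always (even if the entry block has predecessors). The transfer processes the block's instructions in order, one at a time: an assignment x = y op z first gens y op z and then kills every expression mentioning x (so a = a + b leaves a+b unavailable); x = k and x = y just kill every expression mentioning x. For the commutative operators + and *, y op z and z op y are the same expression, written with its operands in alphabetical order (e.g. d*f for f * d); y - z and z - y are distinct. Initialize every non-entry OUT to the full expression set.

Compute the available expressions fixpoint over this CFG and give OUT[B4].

Answer: {a-d}

Working:
Converged values:
  B0:  IN={}  OUT={}
  B1:  IN={}  OUT={}
  B2:  IN={}  OUT={}
  B3:  IN={}  OUT={}
  B4:  IN={}  OUT={a-d}
  B5:  IN={a-d}  OUT={}
  B6:  IN={}  OUT={}
  B7:  IN={}  OUT={}

Merge at B4: IN[B4] = OUT[B3] ∩ OUT[B5] = {}
Applying B4's transfer function to that IN value gives OUT[B4] (row B4 above).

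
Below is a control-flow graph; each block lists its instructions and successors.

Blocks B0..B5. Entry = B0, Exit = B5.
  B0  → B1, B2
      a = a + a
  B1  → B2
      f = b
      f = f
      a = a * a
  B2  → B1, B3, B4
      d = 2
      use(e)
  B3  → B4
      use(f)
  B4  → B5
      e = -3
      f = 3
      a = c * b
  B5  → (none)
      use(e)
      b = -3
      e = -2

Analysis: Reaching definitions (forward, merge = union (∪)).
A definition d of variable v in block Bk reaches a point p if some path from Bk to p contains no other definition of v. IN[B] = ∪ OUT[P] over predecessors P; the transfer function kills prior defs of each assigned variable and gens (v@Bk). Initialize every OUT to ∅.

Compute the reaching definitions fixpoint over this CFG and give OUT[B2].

Answer: {a@B0, a@B1, d@B2, f@B1}

Trace:
Converged values:
  B0:   IN={}   OUT={a@B0}
  B1:   IN={a@B0, a@B1, d@B2, f@B1}   OUT={a@B1, d@B2, f@B1}
  B2:   IN={a@B0, a@B1, d@B2, f@B1}   OUT={a@B0, a@B1, d@B2, f@B1}
  B3:   IN={a@B0, a@B1, d@B2, f@B1}   OUT={a@B0, a@B1, d@B2, f@B1}
  B4:   IN={a@B0, a@B1, d@B2, f@B1}   OUT={a@B4, d@B2, e@B4, f@B4}
  B5:   IN={a@B4, d@B2, e@B4, f@B4}   OUT={a@B4, b@B5, d@B2, e@B5, f@B4}

Merge at B2: IN[B2] = OUT[B0] ⊔ OUT[B1] = {a@B0, a@B1, d@B2, f@B1}
Applying B2's transfer function to that IN value gives OUT[B2] (row B2 above).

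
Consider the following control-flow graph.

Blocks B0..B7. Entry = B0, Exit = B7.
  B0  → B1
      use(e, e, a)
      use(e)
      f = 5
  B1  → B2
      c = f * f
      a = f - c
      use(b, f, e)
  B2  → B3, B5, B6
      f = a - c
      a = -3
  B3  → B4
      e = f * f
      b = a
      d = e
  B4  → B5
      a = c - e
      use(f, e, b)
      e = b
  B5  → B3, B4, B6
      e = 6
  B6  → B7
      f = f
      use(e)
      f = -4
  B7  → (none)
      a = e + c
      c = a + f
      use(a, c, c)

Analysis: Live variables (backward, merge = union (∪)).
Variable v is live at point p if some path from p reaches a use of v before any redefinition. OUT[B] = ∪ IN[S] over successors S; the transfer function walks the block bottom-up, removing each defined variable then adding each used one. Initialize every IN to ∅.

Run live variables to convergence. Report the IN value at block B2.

Answer: {a, b, c, e}

Working:
Converged values:
  B0:   IN={a, b, e}   OUT={b, e, f}
  B1:   IN={b, e, f}   OUT={a, b, c, e}
  B2:   IN={a, b, c, e}   OUT={a, b, c, e, f}
  B3:   IN={a, c, f}   OUT={b, c, e, f}
  B4:   IN={b, c, e, f}   OUT={a, b, c, f}
  B5:   IN={a, b, c, f}   OUT={a, b, c, e, f}
  B6:   IN={c, e, f}   OUT={c, e, f}
  B7:   IN={c, e, f}   OUT={}

Merge at B2: OUT[B2] = IN[B3] ⊔ IN[B5] ⊔ IN[B6] = {a, b, c, e, f}
Applying B2's transfer function to that OUT value gives IN[B2] (row B2 above).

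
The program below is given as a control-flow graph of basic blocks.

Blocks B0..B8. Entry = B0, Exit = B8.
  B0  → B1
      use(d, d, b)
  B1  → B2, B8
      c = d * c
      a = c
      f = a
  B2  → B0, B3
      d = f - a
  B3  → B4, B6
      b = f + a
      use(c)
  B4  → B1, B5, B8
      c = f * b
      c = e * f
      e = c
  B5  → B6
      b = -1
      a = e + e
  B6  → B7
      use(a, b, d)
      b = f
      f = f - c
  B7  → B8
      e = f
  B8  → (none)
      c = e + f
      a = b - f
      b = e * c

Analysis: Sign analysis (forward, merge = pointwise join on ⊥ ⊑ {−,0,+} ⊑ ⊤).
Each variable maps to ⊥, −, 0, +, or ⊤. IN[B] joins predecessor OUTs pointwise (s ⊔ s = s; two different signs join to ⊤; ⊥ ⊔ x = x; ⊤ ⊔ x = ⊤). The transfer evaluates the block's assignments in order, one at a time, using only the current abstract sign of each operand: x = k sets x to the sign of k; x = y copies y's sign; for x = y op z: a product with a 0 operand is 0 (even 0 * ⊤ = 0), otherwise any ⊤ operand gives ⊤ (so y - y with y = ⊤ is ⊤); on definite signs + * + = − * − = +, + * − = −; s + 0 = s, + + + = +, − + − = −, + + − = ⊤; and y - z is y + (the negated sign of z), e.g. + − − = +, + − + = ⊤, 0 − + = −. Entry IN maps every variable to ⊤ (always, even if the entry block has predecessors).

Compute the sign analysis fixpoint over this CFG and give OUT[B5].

Fixpoint table:
  B0:  IN=(all ⊤)  OUT=(all ⊤)
  B1:  IN=(all ⊤)  OUT=(all ⊤)
  B2:  IN=(all ⊤)  OUT=(all ⊤)
  B3:  IN=(all ⊤)  OUT=(all ⊤)
  B4:  IN=(all ⊤)  OUT=(all ⊤)
  B5:  IN=(all ⊤)  OUT={b:-; rest ⊤}
  B6:  IN=(all ⊤)  OUT=(all ⊤)
  B7:  IN=(all ⊤)  OUT=(all ⊤)
  B8:  IN=(all ⊤)  OUT=(all ⊤)

Merge at B5: IN[B5] = OUT[B4] = {a: ⊤, b: ⊤, c: ⊤, d: ⊤, e: ⊤, f: ⊤}
Applying B5's transfer function to that IN value gives OUT[B5] (row B5 above).

Answer: {a: ⊤, b: -, c: ⊤, d: ⊤, e: ⊤, f: ⊤}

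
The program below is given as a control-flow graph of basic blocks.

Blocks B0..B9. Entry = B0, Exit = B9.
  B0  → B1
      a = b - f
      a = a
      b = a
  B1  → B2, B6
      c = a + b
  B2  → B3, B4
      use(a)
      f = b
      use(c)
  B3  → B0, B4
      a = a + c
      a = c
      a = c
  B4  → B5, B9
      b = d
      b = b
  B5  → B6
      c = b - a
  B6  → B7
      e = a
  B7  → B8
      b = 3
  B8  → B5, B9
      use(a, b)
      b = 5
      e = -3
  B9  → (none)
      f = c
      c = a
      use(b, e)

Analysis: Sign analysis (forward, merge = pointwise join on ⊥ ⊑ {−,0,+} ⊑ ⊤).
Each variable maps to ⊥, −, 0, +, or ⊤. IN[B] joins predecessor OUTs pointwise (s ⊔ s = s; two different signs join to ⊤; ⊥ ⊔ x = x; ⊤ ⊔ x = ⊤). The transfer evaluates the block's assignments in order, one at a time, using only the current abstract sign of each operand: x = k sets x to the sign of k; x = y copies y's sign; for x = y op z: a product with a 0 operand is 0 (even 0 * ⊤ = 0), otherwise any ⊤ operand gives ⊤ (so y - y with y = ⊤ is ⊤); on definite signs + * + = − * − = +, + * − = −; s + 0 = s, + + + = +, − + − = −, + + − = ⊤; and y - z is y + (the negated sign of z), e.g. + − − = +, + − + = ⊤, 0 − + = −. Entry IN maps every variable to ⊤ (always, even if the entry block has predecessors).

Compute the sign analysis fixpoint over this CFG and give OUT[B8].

Answer: {a: ⊤, b: +, c: ⊤, d: ⊤, e: -, f: ⊤}

Working:
Per-block solution:
  B0:   IN=(all ⊤)   OUT=(all ⊤)
  B1:   IN=(all ⊤)   OUT=(all ⊤)
  B2:   IN=(all ⊤)   OUT=(all ⊤)
  B3:   IN=(all ⊤)   OUT=(all ⊤)
  B4:   IN=(all ⊤)   OUT=(all ⊤)
  B5:   IN=(all ⊤)   OUT=(all ⊤)
  B6:   IN=(all ⊤)   OUT=(all ⊤)
  B7:   IN=(all ⊤)   OUT={b:+; rest ⊤}
  B8:   IN={b:+; rest ⊤}   OUT={b:+, e:-; rest ⊤}
  B9:   IN=(all ⊤)   OUT=(all ⊤)

Merge at B8: IN[B8] = OUT[B7] = {a: ⊤, b: +, c: ⊤, d: ⊤, e: ⊤, f: ⊤}
Applying B8's transfer function to that IN value gives OUT[B8] (row B8 above).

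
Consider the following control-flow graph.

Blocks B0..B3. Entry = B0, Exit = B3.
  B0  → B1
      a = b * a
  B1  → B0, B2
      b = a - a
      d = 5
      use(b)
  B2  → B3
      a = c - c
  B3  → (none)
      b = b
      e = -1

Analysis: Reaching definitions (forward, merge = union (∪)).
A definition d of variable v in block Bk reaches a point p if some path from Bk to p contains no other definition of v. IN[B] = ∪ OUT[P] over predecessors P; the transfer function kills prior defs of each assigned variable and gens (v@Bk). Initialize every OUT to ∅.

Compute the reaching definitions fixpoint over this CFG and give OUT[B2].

Fixpoint table:
  B0:   IN={a@B0, b@B1, d@B1}   OUT={a@B0, b@B1, d@B1}
  B1:   IN={a@B0, b@B1, d@B1}   OUT={a@B0, b@B1, d@B1}
  B2:   IN={a@B0, b@B1, d@B1}   OUT={a@B2, b@B1, d@B1}
  B3:   IN={a@B2, b@B1, d@B1}   OUT={a@B2, b@B3, d@B1, e@B3}

Merge at B2: IN[B2] = OUT[B1] = {a@B0, b@B1, d@B1}
Applying B2's transfer function to that IN value gives OUT[B2] (row B2 above).

Answer: {a@B2, b@B1, d@B1}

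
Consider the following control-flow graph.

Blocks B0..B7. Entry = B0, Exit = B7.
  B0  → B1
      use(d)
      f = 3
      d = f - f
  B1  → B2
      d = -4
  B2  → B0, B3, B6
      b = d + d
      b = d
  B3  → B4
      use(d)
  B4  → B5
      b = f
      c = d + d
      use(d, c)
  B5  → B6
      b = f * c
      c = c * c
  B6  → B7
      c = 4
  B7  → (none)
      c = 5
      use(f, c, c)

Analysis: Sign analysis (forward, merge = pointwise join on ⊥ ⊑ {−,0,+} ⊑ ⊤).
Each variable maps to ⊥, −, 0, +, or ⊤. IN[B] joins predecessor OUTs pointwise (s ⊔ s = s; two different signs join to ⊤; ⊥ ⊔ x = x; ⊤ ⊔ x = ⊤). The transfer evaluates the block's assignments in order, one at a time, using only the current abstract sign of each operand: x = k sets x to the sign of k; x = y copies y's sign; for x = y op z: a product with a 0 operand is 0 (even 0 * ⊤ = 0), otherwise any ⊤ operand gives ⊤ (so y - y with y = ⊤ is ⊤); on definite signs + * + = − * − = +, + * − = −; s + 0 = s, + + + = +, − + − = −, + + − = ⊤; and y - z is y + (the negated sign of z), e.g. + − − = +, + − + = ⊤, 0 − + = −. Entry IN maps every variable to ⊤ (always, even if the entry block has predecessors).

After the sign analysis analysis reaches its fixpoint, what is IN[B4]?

Per-block solution:
  B0:   IN=(all ⊤)   OUT={f:+; rest ⊤}
  B1:   IN={f:+; rest ⊤}   OUT={d:-, f:+; rest ⊤}
  B2:   IN={d:-, f:+; rest ⊤}   OUT={b:-, d:-, f:+; rest ⊤}
  B3:   IN={b:-, d:-, f:+; rest ⊤}   OUT={b:-, d:-, f:+; rest ⊤}
  B4:   IN={b:-, d:-, f:+; rest ⊤}   OUT={b:+, c:-, d:-, f:+; rest ⊤}
  B5:   IN={b:+, c:-, d:-, f:+; rest ⊤}   OUT={b:-, c:+, d:-, f:+; rest ⊤}
  B6:   IN={b:-, d:-, f:+; rest ⊤}   OUT={b:-, c:+, d:-, f:+; rest ⊤}
  B7:   IN={b:-, c:+, d:-, f:+; rest ⊤}   OUT={b:-, c:+, d:-, f:+; rest ⊤}

Merge at B4: IN[B4] = OUT[B3] = {a: ⊤, b: -, c: ⊤, d: -, e: ⊤, f: +}

Answer: {a: ⊤, b: -, c: ⊤, d: -, e: ⊤, f: +}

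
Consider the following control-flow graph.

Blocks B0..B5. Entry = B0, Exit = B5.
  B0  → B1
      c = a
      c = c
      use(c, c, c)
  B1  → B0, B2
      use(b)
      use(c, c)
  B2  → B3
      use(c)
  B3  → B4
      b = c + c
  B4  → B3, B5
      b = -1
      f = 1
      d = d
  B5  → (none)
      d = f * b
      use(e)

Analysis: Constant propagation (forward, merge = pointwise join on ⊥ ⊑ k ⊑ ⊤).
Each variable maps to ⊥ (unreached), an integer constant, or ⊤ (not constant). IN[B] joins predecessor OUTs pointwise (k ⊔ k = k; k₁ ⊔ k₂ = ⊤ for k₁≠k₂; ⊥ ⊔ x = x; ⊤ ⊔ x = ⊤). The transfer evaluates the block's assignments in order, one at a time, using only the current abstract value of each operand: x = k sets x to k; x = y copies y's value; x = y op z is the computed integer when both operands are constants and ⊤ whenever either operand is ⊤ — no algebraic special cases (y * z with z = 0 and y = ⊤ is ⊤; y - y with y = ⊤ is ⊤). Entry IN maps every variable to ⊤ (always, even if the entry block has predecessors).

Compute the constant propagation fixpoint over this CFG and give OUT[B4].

Converged values:
  B0:  IN=(all ⊤)  OUT=(all ⊤)
  B1:  IN=(all ⊤)  OUT=(all ⊤)
  B2:  IN=(all ⊤)  OUT=(all ⊤)
  B3:  IN=(all ⊤)  OUT=(all ⊤)
  B4:  IN=(all ⊤)  OUT={b:-1, f:1; rest ⊤}
  B5:  IN={b:-1, f:1; rest ⊤}  OUT={b:-1, d:-1, f:1; rest ⊤}

Merge at B4: IN[B4] = OUT[B3] = {a: ⊤, b: ⊤, c: ⊤, d: ⊤, e: ⊤, f: ⊤}
Applying B4's transfer function to that IN value gives OUT[B4] (row B4 above).

Answer: {a: ⊤, b: -1, c: ⊤, d: ⊤, e: ⊤, f: 1}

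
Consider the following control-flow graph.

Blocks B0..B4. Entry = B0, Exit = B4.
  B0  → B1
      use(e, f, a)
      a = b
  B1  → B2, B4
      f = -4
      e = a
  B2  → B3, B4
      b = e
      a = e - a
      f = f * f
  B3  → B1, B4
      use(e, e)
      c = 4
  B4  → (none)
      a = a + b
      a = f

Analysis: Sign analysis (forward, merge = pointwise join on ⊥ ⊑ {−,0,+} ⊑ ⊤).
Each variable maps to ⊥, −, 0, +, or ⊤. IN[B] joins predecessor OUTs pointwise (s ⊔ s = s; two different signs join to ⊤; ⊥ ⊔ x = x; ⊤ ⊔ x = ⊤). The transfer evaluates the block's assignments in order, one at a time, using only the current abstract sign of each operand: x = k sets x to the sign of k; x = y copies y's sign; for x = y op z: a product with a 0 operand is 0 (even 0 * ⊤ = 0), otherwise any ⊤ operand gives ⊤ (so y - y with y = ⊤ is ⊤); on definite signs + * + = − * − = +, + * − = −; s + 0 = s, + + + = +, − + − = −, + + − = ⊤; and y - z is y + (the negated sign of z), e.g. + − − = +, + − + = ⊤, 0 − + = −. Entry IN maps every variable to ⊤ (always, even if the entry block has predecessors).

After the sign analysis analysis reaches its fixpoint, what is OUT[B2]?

Fixpoint table:
  B0:   IN=(all ⊤)   OUT=(all ⊤)
  B1:   IN=(all ⊤)   OUT={f:-; rest ⊤}
  B2:   IN={f:-; rest ⊤}   OUT={f:+; rest ⊤}
  B3:   IN={f:+; rest ⊤}   OUT={c:+, f:+; rest ⊤}
  B4:   IN=(all ⊤)   OUT=(all ⊤)

Merge at B2: IN[B2] = OUT[B1] = {a: ⊤, b: ⊤, c: ⊤, d: ⊤, e: ⊤, f: -}
Applying B2's transfer function to that IN value gives OUT[B2] (row B2 above).

Answer: {a: ⊤, b: ⊤, c: ⊤, d: ⊤, e: ⊤, f: +}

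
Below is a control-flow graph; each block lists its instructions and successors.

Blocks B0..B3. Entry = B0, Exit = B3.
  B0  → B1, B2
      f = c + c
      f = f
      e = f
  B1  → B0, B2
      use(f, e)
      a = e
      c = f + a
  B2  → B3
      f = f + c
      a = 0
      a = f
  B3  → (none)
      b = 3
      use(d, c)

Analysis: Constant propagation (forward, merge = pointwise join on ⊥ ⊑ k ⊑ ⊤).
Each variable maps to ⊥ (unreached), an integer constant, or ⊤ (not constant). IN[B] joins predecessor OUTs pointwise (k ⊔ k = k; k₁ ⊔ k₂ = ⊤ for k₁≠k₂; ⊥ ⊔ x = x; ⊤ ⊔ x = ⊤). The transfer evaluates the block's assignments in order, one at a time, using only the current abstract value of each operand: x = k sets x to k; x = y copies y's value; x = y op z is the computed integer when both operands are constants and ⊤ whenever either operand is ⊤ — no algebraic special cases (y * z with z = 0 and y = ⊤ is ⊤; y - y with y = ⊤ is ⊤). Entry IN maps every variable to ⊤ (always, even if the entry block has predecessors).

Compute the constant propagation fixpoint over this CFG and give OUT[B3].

Answer: {a: ⊤, b: 3, c: ⊤, d: ⊤, e: ⊤, f: ⊤}

Working:
Fixpoint table:
  B0:  IN=(all ⊤)  OUT=(all ⊤)
  B1:  IN=(all ⊤)  OUT=(all ⊤)
  B2:  IN=(all ⊤)  OUT=(all ⊤)
  B3:  IN=(all ⊤)  OUT={b:3; rest ⊤}

Merge at B3: IN[B3] = OUT[B2] = {a: ⊤, b: ⊤, c: ⊤, d: ⊤, e: ⊤, f: ⊤}
Applying B3's transfer function to that IN value gives OUT[B3] (row B3 above).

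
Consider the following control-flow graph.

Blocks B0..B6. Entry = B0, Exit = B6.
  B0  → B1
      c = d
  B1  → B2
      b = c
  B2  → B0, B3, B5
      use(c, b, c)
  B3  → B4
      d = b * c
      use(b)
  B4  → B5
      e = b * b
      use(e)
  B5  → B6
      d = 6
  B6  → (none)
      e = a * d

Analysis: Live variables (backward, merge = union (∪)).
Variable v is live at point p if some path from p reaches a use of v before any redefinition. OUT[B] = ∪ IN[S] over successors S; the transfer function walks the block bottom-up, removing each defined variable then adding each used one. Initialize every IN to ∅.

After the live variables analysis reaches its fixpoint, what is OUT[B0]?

Fixpoint table:
  B0:  IN={a, d}  OUT={a, c, d}
  B1:  IN={a, c, d}  OUT={a, b, c, d}
  B2:  IN={a, b, c, d}  OUT={a, b, c, d}
  B3:  IN={a, b, c}  OUT={a, b}
  B4:  IN={a, b}  OUT={a}
  B5:  IN={a}  OUT={a, d}
  B6:  IN={a, d}  OUT={}

Merge at B0: OUT[B0] = IN[B1] = {a, c, d}

Answer: {a, c, d}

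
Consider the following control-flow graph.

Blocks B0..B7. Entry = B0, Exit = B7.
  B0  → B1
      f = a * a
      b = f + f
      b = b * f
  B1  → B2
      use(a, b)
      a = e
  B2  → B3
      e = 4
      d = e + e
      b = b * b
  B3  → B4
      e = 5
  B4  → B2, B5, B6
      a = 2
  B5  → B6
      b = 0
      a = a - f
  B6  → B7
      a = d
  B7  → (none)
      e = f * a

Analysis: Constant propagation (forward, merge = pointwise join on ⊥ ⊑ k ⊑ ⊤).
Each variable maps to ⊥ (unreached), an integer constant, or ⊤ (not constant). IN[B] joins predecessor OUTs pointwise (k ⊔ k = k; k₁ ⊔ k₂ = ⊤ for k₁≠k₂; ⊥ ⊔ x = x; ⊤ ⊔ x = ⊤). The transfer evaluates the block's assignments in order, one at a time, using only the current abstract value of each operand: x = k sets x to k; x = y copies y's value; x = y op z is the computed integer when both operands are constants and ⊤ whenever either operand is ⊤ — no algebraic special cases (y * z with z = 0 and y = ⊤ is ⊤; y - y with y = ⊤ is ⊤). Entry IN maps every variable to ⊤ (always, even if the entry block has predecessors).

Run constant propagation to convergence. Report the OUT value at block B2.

Converged values:
  B0:   IN=(all ⊤)   OUT=(all ⊤)
  B1:   IN=(all ⊤)   OUT=(all ⊤)
  B2:   IN=(all ⊤)   OUT={d:8, e:4; rest ⊤}
  B3:   IN={d:8, e:4; rest ⊤}   OUT={d:8, e:5; rest ⊤}
  B4:   IN={d:8, e:5; rest ⊤}   OUT={a:2, d:8, e:5; rest ⊤}
  B5:   IN={a:2, d:8, e:5; rest ⊤}   OUT={b:0, d:8, e:5; rest ⊤}
  B6:   IN={d:8, e:5; rest ⊤}   OUT={a:8, d:8, e:5; rest ⊤}
  B7:   IN={a:8, d:8, e:5; rest ⊤}   OUT={a:8, d:8; rest ⊤}

Merge at B2: IN[B2] = OUT[B1] ⊔ OUT[B4] = {a: ⊤, b: ⊤, c: ⊤, d: ⊤, e: ⊤, f: ⊤}
Applying B2's transfer function to that IN value gives OUT[B2] (row B2 above).

Answer: {a: ⊤, b: ⊤, c: ⊤, d: 8, e: 4, f: ⊤}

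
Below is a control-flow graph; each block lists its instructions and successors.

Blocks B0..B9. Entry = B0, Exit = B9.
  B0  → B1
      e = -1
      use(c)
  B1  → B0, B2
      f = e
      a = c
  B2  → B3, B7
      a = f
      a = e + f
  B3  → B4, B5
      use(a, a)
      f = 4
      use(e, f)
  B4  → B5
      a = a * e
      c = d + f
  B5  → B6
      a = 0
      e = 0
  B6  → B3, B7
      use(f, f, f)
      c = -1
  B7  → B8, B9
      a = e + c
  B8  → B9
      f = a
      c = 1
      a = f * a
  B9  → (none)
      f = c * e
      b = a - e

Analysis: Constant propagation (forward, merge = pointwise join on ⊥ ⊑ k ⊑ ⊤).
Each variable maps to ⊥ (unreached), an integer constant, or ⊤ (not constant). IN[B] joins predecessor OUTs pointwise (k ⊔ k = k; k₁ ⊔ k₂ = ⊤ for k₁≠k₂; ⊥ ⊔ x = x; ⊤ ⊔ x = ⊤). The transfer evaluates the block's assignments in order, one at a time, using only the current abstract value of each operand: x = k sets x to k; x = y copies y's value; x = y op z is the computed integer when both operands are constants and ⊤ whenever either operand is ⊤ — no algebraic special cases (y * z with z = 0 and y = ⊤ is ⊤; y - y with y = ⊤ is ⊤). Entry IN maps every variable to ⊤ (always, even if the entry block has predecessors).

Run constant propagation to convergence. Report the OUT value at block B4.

Per-block solution:
  B0:  IN=(all ⊤)  OUT={e:-1; rest ⊤}
  B1:  IN={e:-1; rest ⊤}  OUT={e:-1, f:-1; rest ⊤}
  B2:  IN={e:-1, f:-1; rest ⊤}  OUT={a:-2, e:-1, f:-1; rest ⊤}
  B3:  IN=(all ⊤)  OUT={f:4; rest ⊤}
  B4:  IN={f:4; rest ⊤}  OUT={f:4; rest ⊤}
  B5:  IN={f:4; rest ⊤}  OUT={a:0, e:0, f:4; rest ⊤}
  B6:  IN={a:0, e:0, f:4; rest ⊤}  OUT={a:0, c:-1, e:0, f:4; rest ⊤}
  B7:  IN=(all ⊤)  OUT=(all ⊤)
  B8:  IN=(all ⊤)  OUT={c:1; rest ⊤}
  B9:  IN=(all ⊤)  OUT=(all ⊤)

Merge at B4: IN[B4] = OUT[B3] = {a: ⊤, b: ⊤, c: ⊤, d: ⊤, e: ⊤, f: 4}
Applying B4's transfer function to that IN value gives OUT[B4] (row B4 above).

Answer: {a: ⊤, b: ⊤, c: ⊤, d: ⊤, e: ⊤, f: 4}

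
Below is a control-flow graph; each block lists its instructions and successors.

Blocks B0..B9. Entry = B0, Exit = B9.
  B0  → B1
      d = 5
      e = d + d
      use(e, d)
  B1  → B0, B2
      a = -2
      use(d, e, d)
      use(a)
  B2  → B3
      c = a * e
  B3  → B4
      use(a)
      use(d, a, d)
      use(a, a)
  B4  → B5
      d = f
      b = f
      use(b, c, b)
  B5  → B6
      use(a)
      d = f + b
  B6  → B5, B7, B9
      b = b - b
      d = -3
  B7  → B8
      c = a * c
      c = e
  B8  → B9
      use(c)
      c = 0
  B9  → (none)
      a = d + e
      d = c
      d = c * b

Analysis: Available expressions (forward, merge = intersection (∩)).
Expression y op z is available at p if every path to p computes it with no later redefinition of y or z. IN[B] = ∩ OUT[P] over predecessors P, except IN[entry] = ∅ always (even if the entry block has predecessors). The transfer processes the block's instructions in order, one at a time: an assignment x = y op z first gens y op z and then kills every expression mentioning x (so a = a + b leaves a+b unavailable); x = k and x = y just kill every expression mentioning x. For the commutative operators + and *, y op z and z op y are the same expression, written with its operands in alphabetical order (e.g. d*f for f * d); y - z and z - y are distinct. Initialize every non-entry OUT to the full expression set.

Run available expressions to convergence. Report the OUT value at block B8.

Per-block solution:
  B0: | IN={} | OUT={d+d}
  B1: | IN={d+d} | OUT={d+d}
  B2: | IN={d+d} | OUT={a*e, d+d}
  B3: | IN={a*e, d+d} | OUT={a*e, d+d}
  B4: | IN={a*e, d+d} | OUT={a*e}
  B5: | IN={a*e} | OUT={a*e, b+f}
  B6: | IN={a*e, b+f} | OUT={a*e}
  B7: | IN={a*e} | OUT={a*e}
  B8: | IN={a*e} | OUT={a*e}
  B9: | IN={a*e} | OUT={b*c}

Merge at B8: IN[B8] = OUT[B7] = {a*e}
Applying B8's transfer function to that IN value gives OUT[B8] (row B8 above).

Answer: {a*e}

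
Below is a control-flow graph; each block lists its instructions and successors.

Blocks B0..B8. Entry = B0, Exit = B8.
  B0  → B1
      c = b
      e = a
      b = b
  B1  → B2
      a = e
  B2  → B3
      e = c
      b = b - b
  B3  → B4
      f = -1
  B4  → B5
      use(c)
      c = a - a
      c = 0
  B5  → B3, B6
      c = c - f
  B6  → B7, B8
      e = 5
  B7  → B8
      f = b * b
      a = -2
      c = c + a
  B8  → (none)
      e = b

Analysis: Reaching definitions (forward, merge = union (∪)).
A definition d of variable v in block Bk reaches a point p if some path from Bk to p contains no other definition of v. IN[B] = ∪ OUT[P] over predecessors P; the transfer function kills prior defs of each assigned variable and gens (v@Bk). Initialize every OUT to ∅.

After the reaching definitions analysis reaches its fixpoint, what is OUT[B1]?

Answer: {a@B1, b@B0, c@B0, e@B0}

Working:
Per-block solution:
  B0:  IN={}  OUT={b@B0, c@B0, e@B0}
  B1:  IN={b@B0, c@B0, e@B0}  OUT={a@B1, b@B0, c@B0, e@B0}
  B2:  IN={a@B1, b@B0, c@B0, e@B0}  OUT={a@B1, b@B2, c@B0, e@B2}
  B3:  IN={a@B1, b@B2, c@B0, c@B5, e@B2, f@B3}  OUT={a@B1, b@B2, c@B0, c@B5, e@B2, f@B3}
  B4:  IN={a@B1, b@B2, c@B0, c@B5, e@B2, f@B3}  OUT={a@B1, b@B2, c@B4, e@B2, f@B3}
  B5:  IN={a@B1, b@B2, c@B4, e@B2, f@B3}  OUT={a@B1, b@B2, c@B5, e@B2, f@B3}
  B6:  IN={a@B1, b@B2, c@B5, e@B2, f@B3}  OUT={a@B1, b@B2, c@B5, e@B6, f@B3}
  B7:  IN={a@B1, b@B2, c@B5, e@B6, f@B3}  OUT={a@B7, b@B2, c@B7, e@B6, f@B7}
  B8:  IN={a@B1, a@B7, b@B2, c@B5, c@B7, e@B6, f@B3, f@B7}  OUT={a@B1, a@B7, b@B2, c@B5, c@B7, e@B8, f@B3, f@B7}

Merge at B1: IN[B1] = OUT[B0] = {b@B0, c@B0, e@B0}
Applying B1's transfer function to that IN value gives OUT[B1] (row B1 above).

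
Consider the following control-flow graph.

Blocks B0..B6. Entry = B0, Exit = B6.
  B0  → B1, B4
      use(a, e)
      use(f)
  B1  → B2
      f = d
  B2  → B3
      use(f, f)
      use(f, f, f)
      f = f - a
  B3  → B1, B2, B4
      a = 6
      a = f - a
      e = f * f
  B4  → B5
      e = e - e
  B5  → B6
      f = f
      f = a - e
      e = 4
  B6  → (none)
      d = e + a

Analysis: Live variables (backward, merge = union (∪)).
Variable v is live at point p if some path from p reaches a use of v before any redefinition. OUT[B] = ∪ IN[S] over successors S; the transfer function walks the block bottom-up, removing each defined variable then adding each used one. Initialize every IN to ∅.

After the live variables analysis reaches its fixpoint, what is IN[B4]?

Per-block solution:
  B0:   IN={a, d, e, f}   OUT={a, d, e, f}
  B1:   IN={a, d}   OUT={a, d, f}
  B2:   IN={a, d, f}   OUT={d, f}
  B3:   IN={d, f}   OUT={a, d, e, f}
  B4:   IN={a, e, f}   OUT={a, e, f}
  B5:   IN={a, e, f}   OUT={a, e}
  B6:   IN={a, e}   OUT={}

Merge at B4: OUT[B4] = IN[B5] = {a, e, f}
Applying B4's transfer function to that OUT value gives IN[B4] (row B4 above).

Answer: {a, e, f}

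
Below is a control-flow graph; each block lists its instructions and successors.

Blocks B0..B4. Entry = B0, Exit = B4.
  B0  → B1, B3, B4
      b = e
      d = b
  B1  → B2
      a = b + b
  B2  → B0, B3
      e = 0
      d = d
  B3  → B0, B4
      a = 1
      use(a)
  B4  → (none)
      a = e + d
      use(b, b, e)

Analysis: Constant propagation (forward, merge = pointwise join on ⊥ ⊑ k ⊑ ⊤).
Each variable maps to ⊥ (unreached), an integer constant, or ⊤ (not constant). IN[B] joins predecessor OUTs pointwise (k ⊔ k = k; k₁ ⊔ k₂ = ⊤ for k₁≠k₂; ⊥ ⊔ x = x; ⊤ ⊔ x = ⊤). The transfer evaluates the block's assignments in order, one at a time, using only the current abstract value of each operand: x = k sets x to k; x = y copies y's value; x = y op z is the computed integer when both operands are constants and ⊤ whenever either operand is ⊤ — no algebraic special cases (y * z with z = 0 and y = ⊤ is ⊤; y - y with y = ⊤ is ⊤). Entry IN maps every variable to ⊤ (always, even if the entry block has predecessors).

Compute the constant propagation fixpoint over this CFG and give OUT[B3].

Answer: {a: 1, b: ⊤, c: ⊤, d: ⊤, e: ⊤, f: ⊤}

Working:
Converged values:
  B0: | IN=(all ⊤) | OUT=(all ⊤)
  B1: | IN=(all ⊤) | OUT=(all ⊤)
  B2: | IN=(all ⊤) | OUT={e:0; rest ⊤}
  B3: | IN=(all ⊤) | OUT={a:1; rest ⊤}
  B4: | IN=(all ⊤) | OUT=(all ⊤)

Merge at B3: IN[B3] = OUT[B0] ⊔ OUT[B2] = {a: ⊤, b: ⊤, c: ⊤, d: ⊤, e: ⊤, f: ⊤}
Applying B3's transfer function to that IN value gives OUT[B3] (row B3 above).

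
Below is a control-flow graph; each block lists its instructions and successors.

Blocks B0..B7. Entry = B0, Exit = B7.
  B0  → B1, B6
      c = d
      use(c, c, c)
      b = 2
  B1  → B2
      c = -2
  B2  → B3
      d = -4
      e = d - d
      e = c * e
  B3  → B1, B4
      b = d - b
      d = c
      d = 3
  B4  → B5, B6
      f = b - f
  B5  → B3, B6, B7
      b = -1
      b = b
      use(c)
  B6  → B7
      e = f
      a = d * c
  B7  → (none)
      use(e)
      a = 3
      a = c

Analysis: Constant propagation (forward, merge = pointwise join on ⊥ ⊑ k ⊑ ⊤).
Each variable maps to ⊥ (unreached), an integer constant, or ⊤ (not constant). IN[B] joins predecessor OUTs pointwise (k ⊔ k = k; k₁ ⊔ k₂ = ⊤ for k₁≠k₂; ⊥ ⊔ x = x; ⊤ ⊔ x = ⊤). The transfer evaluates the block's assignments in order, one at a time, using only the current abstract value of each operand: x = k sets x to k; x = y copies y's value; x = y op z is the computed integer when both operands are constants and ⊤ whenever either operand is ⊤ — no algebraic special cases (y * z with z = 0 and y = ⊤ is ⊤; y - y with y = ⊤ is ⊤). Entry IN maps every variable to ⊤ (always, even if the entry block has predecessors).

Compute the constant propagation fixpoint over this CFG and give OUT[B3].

Fixpoint table:
  B0: | IN=(all ⊤) | OUT={b:2; rest ⊤}
  B1: | IN=(all ⊤) | OUT={c:-2; rest ⊤}
  B2: | IN={c:-2; rest ⊤} | OUT={c:-2, d:-4, e:0; rest ⊤}
  B3: | IN={c:-2, e:0; rest ⊤} | OUT={c:-2, d:3, e:0; rest ⊤}
  B4: | IN={c:-2, d:3, e:0; rest ⊤} | OUT={c:-2, d:3, e:0; rest ⊤}
  B5: | IN={c:-2, d:3, e:0; rest ⊤} | OUT={b:-1, c:-2, d:3, e:0; rest ⊤}
  B6: | IN=(all ⊤) | OUT=(all ⊤)
  B7: | IN=(all ⊤) | OUT=(all ⊤)

Merge at B3: IN[B3] = OUT[B2] ⊔ OUT[B5] = {a: ⊤, b: ⊤, c: -2, d: ⊤, e: 0, f: ⊤}
Applying B3's transfer function to that IN value gives OUT[B3] (row B3 above).

Answer: {a: ⊤, b: ⊤, c: -2, d: 3, e: 0, f: ⊤}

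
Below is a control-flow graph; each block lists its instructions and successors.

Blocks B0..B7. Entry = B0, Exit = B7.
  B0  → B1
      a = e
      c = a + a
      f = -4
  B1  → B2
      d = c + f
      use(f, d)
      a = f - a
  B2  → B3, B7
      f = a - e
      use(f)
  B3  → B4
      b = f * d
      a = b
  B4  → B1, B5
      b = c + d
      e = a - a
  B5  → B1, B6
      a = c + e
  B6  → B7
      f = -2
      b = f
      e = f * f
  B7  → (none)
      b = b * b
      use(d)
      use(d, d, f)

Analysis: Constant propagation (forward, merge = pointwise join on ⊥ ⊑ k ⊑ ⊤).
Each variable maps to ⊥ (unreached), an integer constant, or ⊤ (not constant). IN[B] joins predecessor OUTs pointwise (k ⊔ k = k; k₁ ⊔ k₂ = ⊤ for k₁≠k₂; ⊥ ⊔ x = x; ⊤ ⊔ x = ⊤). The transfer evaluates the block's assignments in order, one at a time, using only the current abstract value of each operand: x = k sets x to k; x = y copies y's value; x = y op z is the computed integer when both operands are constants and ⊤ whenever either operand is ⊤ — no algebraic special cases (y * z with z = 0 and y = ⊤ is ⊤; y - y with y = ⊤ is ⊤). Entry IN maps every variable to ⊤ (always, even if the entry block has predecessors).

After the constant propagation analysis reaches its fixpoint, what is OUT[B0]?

Answer: {a: ⊤, b: ⊤, c: ⊤, d: ⊤, e: ⊤, f: -4}

Derivation:
Converged values:
  B0:   IN=(all ⊤)   OUT={f:-4; rest ⊤}
  B1:   IN=(all ⊤)   OUT=(all ⊤)
  B2:   IN=(all ⊤)   OUT=(all ⊤)
  B3:   IN=(all ⊤)   OUT=(all ⊤)
  B4:   IN=(all ⊤)   OUT=(all ⊤)
  B5:   IN=(all ⊤)   OUT=(all ⊤)
  B6:   IN=(all ⊤)   OUT={b:-2, e:4, f:-2; rest ⊤}
  B7:   IN=(all ⊤)   OUT=(all ⊤)

B0 is the boundary node: IN[B0] = {a: ⊤, b: ⊤, c: ⊤, d: ⊤, e: ⊤, f: ⊤}
Applying B0's transfer function to that IN value gives OUT[B0] (row B0 above).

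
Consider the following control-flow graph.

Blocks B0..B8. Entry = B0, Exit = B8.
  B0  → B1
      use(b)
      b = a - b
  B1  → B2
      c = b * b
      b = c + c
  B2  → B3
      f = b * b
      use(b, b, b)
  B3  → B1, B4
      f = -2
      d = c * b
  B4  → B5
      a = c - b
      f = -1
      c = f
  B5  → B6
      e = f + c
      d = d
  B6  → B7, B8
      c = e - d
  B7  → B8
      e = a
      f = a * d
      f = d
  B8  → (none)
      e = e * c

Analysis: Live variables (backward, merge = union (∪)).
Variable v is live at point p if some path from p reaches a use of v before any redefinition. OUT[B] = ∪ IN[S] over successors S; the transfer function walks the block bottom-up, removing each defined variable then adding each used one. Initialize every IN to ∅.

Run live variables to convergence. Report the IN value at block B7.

Answer: {a, c, d}

Trace:
Fixpoint table:
  B0:   IN={a, b}   OUT={b}
  B1:   IN={b}   OUT={b, c}
  B2:   IN={b, c}   OUT={b, c}
  B3:   IN={b, c}   OUT={b, c, d}
  B4:   IN={b, c, d}   OUT={a, c, d, f}
  B5:   IN={a, c, d, f}   OUT={a, d, e}
  B6:   IN={a, d, e}   OUT={a, c, d, e}
  B7:   IN={a, c, d}   OUT={c, e}
  B8:   IN={c, e}   OUT={}

Merge at B7: OUT[B7] = IN[B8] = {c, e}
Applying B7's transfer function to that OUT value gives IN[B7] (row B7 above).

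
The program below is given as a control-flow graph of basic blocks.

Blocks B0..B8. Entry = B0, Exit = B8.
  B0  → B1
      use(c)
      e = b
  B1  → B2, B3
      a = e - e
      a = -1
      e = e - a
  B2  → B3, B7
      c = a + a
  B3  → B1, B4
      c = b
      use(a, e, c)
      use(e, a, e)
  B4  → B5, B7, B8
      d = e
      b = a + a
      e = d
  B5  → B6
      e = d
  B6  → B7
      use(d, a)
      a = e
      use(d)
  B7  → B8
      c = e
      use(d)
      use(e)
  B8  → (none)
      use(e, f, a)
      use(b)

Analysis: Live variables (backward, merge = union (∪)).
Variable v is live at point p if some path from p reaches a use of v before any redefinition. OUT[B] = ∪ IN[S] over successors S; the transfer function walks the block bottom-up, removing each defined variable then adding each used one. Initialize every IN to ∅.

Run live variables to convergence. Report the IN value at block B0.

Fixpoint table:
  B0:   IN={b, c, d, f}   OUT={b, d, e, f}
  B1:   IN={b, d, e, f}   OUT={a, b, d, e, f}
  B2:   IN={a, b, d, e, f}   OUT={a, b, d, e, f}
  B3:   IN={a, b, d, e, f}   OUT={a, b, d, e, f}
  B4:   IN={a, e, f}   OUT={a, b, d, e, f}
  B5:   IN={a, b, d, f}   OUT={a, b, d, e, f}
  B6:   IN={a, b, d, e, f}   OUT={a, b, d, e, f}
  B7:   IN={a, b, d, e, f}   OUT={a, b, e, f}
  B8:   IN={a, b, e, f}   OUT={}

Merge at B0: OUT[B0] = IN[B1] = {b, d, e, f}
Applying B0's transfer function to that OUT value gives IN[B0] (row B0 above).

Answer: {b, c, d, f}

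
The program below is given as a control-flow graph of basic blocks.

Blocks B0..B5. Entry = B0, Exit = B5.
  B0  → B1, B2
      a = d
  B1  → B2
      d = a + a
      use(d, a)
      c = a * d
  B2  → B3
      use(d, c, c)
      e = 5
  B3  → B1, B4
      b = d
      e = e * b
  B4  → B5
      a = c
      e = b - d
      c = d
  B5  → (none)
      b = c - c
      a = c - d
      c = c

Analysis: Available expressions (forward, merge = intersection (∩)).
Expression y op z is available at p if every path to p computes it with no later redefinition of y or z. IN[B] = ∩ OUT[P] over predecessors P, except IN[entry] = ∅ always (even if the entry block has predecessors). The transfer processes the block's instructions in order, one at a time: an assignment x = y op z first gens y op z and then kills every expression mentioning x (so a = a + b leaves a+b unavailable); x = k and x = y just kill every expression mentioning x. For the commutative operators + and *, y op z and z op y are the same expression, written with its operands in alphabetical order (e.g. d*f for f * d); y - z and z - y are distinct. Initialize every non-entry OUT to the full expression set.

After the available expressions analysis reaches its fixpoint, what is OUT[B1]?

Answer: {a*d, a+a}

Derivation:
Converged values:
  B0:  IN={}  OUT={}
  B1:  IN={}  OUT={a*d, a+a}
  B2:  IN={}  OUT={}
  B3:  IN={}  OUT={}
  B4:  IN={}  OUT={b-d}
  B5:  IN={b-d}  OUT={}

Merge at B1: IN[B1] = OUT[B0] ∩ OUT[B3] = {}
Applying B1's transfer function to that IN value gives OUT[B1] (row B1 above).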